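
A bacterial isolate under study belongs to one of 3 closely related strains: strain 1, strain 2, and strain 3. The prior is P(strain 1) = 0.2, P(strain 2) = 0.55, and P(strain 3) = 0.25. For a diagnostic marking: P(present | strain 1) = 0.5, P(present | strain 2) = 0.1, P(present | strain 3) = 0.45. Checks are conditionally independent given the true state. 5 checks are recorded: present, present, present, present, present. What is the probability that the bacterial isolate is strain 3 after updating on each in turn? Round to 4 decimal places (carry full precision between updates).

0.4244

Each posterior becomes the prior for the next update.
After 'present': normaliser = 0.5·0.2000 + 0.1·0.5500 + 0.45·0.2500; P(strain 1) ≈ 0.3738, P(strain 2) ≈ 0.2056, P(strain 3) ≈ 0.4206
After 'present': normaliser = 0.5·0.3738 + 0.1·0.2056 + 0.45·0.4206; P(strain 1) ≈ 0.4711, P(strain 2) ≈ 0.0518, P(strain 3) ≈ 0.4770
After 'present': normaliser = 0.5·0.4711 + 0.1·0.0518 + 0.45·0.4770; P(strain 1) ≈ 0.5173, P(strain 2) ≈ 0.0114, P(strain 3) ≈ 0.4714
After 'present': normaliser = 0.5·0.5173 + 0.1·0.0114 + 0.45·0.4714; P(strain 1) ≈ 0.5481, P(strain 2) ≈ 0.0024, P(strain 3) ≈ 0.4495
After 'present': normaliser = 0.5·0.5481 + 0.1·0.0024 + 0.45·0.4495; P(strain 1) ≈ 0.5750, P(strain 2) ≈ 0.0005, P(strain 3) ≈ 0.4244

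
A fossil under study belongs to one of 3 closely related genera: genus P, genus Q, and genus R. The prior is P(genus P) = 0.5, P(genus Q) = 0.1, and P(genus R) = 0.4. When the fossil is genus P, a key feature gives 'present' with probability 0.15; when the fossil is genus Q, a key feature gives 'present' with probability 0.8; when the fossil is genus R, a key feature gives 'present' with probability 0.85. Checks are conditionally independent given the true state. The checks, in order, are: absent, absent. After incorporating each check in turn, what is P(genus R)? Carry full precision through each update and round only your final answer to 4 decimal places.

After 'absent': normaliser = 0.85·0.5000 + 0.2·0.1000 + 0.15·0.4000; P(genus P) ≈ 0.8416, P(genus Q) ≈ 0.0396, P(genus R) ≈ 0.1188
After 'absent': normaliser = 0.85·0.8416 + 0.2·0.0396 + 0.15·0.1188; P(genus P) ≈ 0.9653, P(genus Q) ≈ 0.0107, P(genus R) ≈ 0.0240

0.0240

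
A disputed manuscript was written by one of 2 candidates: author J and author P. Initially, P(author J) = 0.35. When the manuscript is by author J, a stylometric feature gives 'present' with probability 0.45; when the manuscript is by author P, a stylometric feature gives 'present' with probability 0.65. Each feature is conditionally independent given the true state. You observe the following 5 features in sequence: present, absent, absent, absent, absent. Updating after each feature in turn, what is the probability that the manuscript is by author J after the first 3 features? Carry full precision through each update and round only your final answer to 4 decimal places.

Apply Bayes' rule sequentially, carrying P(author J) forward.
After 'present': P(author J) = 0.45·0.3500 / (0.45·0.3500 + 0.65·0.6500) ≈ 0.2716
After 'absent': P(author J) = 0.55·0.2716 / (0.55·0.2716 + 0.35·0.7284) ≈ 0.3694
After 'absent': P(author J) = 0.55·0.3694 / (0.55·0.3694 + 0.35·0.6306) ≈ 0.4793

0.4793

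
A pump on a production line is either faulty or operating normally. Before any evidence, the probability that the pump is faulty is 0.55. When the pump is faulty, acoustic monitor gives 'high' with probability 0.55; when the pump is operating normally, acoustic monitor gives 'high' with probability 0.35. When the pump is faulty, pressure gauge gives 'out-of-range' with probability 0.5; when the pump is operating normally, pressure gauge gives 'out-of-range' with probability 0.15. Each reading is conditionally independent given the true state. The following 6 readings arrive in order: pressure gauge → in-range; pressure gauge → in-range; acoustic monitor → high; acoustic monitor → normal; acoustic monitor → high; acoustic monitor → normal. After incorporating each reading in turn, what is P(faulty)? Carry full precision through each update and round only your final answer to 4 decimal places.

0.3336

After pressure gauge='in-range': P(faulty) = 0.5·0.5500 / (0.5·0.5500 + 0.85·0.4500) ≈ 0.4183
After pressure gauge='in-range': P(faulty) = 0.5·0.4183 / (0.5·0.4183 + 0.85·0.5817) ≈ 0.2972
After acoustic monitor='high': P(faulty) = 0.55·0.2972 / (0.55·0.2972 + 0.35·0.7028) ≈ 0.3992
After acoustic monitor='normal': P(faulty) = 0.45·0.3992 / (0.45·0.3992 + 0.65·0.6008) ≈ 0.3151
After acoustic monitor='high': P(faulty) = 0.55·0.3151 / (0.55·0.3151 + 0.35·0.6849) ≈ 0.4196
After acoustic monitor='normal': P(faulty) = 0.45·0.4196 / (0.45·0.4196 + 0.65·0.5804) ≈ 0.3336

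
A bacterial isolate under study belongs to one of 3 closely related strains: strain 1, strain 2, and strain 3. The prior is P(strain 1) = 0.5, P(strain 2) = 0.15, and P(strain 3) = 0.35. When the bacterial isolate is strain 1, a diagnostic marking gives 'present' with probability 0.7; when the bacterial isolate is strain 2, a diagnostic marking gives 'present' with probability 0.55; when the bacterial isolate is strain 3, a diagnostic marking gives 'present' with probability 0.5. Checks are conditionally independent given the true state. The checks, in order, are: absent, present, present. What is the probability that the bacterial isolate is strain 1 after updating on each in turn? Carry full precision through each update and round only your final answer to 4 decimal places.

After 'absent': normaliser = 0.3·0.5000 + 0.45·0.1500 + 0.5·0.3500; P(strain 1) ≈ 0.3822, P(strain 2) ≈ 0.1720, P(strain 3) ≈ 0.4459
After 'present': normaliser = 0.7·0.3822 + 0.55·0.1720 + 0.5·0.4459; P(strain 1) ≈ 0.4573, P(strain 2) ≈ 0.1617, P(strain 3) ≈ 0.3811
After 'present': normaliser = 0.7·0.4573 + 0.55·0.1617 + 0.5·0.3811; P(strain 1) ≈ 0.5339, P(strain 2) ≈ 0.1483, P(strain 3) ≈ 0.3178

0.5339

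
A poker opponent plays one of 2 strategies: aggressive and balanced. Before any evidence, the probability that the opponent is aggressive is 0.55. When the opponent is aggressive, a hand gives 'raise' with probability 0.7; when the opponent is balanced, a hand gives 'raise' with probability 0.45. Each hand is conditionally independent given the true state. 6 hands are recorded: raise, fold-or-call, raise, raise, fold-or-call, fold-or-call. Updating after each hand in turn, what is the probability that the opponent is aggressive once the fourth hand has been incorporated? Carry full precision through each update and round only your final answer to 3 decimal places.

0.715

Apply Bayes' rule sequentially, carrying P(aggressive) forward.
After 'raise': P(aggressive) = 0.7·0.5500 / (0.7·0.5500 + 0.45·0.4500) ≈ 0.6553
After 'fold-or-call': P(aggressive) = 0.3·0.6553 / (0.3·0.6553 + 0.55·0.3447) ≈ 0.5091
After 'raise': P(aggressive) = 0.7·0.5091 / (0.7·0.5091 + 0.45·0.4909) ≈ 0.6173
After 'raise': P(aggressive) = 0.7·0.6173 / (0.7·0.6173 + 0.45·0.3827) ≈ 0.7150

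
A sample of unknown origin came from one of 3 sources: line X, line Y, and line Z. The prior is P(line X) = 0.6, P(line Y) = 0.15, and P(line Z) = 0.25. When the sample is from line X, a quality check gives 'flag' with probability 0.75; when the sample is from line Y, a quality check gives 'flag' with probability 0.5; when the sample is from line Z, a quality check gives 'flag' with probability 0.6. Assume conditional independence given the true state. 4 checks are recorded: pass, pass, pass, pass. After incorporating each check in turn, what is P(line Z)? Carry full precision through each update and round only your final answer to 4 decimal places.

0.3532

After 'pass': normaliser = 0.25·0.6000 + 0.5·0.1500 + 0.4·0.2500; P(line X) ≈ 0.4615, P(line Y) ≈ 0.2308, P(line Z) ≈ 0.3077
After 'pass': normaliser = 0.25·0.4615 + 0.5·0.2308 + 0.4·0.3077; P(line X) ≈ 0.3261, P(line Y) ≈ 0.3261, P(line Z) ≈ 0.3478
After 'pass': normaliser = 0.25·0.3261 + 0.5·0.3261 + 0.4·0.3478; P(line X) ≈ 0.2125, P(line Y) ≈ 0.4249, P(line Z) ≈ 0.3626
After 'pass': normaliser = 0.25·0.2125 + 0.5·0.4249 + 0.4·0.3626; P(line X) ≈ 0.1294, P(line Y) ≈ 0.5174, P(line Z) ≈ 0.3532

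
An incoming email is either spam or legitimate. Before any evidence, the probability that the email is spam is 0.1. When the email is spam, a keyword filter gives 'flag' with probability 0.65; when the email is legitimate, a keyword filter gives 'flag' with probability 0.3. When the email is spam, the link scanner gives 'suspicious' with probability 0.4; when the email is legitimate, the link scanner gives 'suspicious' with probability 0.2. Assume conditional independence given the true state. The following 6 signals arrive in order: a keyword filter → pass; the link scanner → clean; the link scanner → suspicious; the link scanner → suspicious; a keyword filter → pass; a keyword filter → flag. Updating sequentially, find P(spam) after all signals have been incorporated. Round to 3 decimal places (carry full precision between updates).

After a keyword filter='pass': P(spam) = 0.35·0.1000 / (0.35·0.1000 + 0.7·0.9000) ≈ 0.0526
After the link scanner='clean': P(spam) = 0.6·0.0526 / (0.6·0.0526 + 0.8·0.9474) ≈ 0.0400
After the link scanner='suspicious': P(spam) = 0.4·0.0400 / (0.4·0.0400 + 0.2·0.9600) ≈ 0.0769
After the link scanner='suspicious': P(spam) = 0.4·0.0769 / (0.4·0.0769 + 0.2·0.9231) ≈ 0.1429
After a keyword filter='pass': P(spam) = 0.35·0.1429 / (0.35·0.1429 + 0.7·0.8571) ≈ 0.0769
After a keyword filter='flag': P(spam) = 0.65·0.0769 / (0.65·0.0769 + 0.3·0.9231) ≈ 0.1529

0.153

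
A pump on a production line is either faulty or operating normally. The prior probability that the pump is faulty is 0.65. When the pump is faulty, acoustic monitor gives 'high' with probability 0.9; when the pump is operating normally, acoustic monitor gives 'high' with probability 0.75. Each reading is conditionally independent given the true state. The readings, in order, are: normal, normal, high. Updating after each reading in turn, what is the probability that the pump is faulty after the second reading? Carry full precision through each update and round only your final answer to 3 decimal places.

0.229

Apply Bayes' rule sequentially, carrying P(faulty) forward.
After 'normal': P(faulty) = 0.1·0.6500 / (0.1·0.6500 + 0.25·0.3500) ≈ 0.4262
After 'normal': P(faulty) = 0.1·0.4262 / (0.1·0.4262 + 0.25·0.5738) ≈ 0.2291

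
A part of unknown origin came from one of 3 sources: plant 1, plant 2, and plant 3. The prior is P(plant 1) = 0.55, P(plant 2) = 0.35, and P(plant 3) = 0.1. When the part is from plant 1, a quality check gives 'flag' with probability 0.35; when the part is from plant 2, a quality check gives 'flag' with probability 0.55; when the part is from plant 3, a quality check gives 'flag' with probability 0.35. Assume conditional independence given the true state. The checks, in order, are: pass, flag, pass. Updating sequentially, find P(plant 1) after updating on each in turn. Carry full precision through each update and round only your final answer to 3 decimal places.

Apply Bayes' rule sequentially, carrying P(plant 1) forward.
After 'pass': normaliser = 0.65·0.5500 + 0.45·0.3500 + 0.65·0.1000; P(plant 1) ≈ 0.6164, P(plant 2) ≈ 0.2716, P(plant 3) ≈ 0.1121
After 'flag': normaliser = 0.35·0.6164 + 0.55·0.2716 + 0.35·0.1121; P(plant 1) ≈ 0.5336, P(plant 2) ≈ 0.3694, P(plant 3) ≈ 0.0970
After 'pass': normaliser = 0.65·0.5336 + 0.45·0.3694 + 0.65·0.0970; P(plant 1) ≈ 0.6020, P(plant 2) ≈ 0.2885, P(plant 3) ≈ 0.1095

0.602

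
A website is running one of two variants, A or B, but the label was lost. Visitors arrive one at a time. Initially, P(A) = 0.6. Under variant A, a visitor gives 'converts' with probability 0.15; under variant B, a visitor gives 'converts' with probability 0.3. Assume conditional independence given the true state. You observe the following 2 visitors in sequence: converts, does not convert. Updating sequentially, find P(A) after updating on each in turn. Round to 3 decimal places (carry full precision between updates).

After 'converts': P(A) = 0.15·0.6000 / (0.15·0.6000 + 0.3·0.4000) ≈ 0.4286
After 'does not convert': P(A) = 0.85·0.4286 / (0.85·0.4286 + 0.7·0.5714) ≈ 0.4766

0.477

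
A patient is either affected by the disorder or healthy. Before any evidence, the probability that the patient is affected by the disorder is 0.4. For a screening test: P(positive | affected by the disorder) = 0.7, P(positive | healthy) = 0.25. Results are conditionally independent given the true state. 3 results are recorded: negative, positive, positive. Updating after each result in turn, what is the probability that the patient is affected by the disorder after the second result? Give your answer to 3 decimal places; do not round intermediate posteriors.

0.427

After 'negative': P(affected) = 0.3·0.4000 / (0.3·0.4000 + 0.75·0.6000) ≈ 0.2105
After 'positive': P(affected) = 0.7·0.2105 / (0.7·0.2105 + 0.25·0.7895) ≈ 0.4275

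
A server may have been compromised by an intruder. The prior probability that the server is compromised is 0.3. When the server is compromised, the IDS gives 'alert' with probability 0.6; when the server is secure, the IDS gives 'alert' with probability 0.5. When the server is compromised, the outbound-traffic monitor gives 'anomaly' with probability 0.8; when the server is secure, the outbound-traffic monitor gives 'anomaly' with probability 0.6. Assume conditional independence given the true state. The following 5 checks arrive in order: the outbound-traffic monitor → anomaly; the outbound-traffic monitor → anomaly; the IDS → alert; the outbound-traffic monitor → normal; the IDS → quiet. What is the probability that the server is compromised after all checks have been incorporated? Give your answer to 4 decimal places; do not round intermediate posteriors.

0.2678

After the outbound-traffic monitor='anomaly': P(compromised) = 0.8·0.3000 / (0.8·0.3000 + 0.6·0.7000) ≈ 0.3636
After the outbound-traffic monitor='anomaly': P(compromised) = 0.8·0.3636 / (0.8·0.3636 + 0.6·0.6364) ≈ 0.4324
After the IDS='alert': P(compromised) = 0.6·0.4324 / (0.6·0.4324 + 0.5·0.5676) ≈ 0.4776
After the outbound-traffic monitor='normal': P(compromised) = 0.2·0.4776 / (0.2·0.4776 + 0.4·0.5224) ≈ 0.3137
After the IDS='quiet': P(compromised) = 0.4·0.3137 / (0.4·0.3137 + 0.5·0.6863) ≈ 0.2678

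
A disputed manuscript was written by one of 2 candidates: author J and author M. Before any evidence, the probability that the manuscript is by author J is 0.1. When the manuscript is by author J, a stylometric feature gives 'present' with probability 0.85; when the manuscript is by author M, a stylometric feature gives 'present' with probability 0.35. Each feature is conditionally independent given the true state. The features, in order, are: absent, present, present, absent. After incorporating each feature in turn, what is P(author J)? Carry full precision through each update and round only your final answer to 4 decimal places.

0.0337

After 'absent': P(author J) = 0.15·0.1000 / (0.15·0.1000 + 0.65·0.9000) ≈ 0.0250
After 'present': P(author J) = 0.85·0.0250 / (0.85·0.0250 + 0.35·0.9750) ≈ 0.0586
After 'present': P(author J) = 0.85·0.0586 / (0.85·0.0586 + 0.35·0.9414) ≈ 0.1314
After 'absent': P(author J) = 0.15·0.1314 / (0.15·0.1314 + 0.65·0.8686) ≈ 0.0337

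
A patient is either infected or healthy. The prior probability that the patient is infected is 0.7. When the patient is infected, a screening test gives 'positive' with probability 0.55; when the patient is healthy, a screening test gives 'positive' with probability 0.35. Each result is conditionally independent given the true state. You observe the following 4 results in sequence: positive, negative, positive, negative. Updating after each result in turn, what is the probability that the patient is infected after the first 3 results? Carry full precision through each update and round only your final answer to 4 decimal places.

0.7996

Each posterior becomes the prior for the next update.
After 'positive': P(infected) = 0.55·0.7000 / (0.55·0.7000 + 0.35·0.3000) ≈ 0.7857
After 'negative': P(infected) = 0.45·0.7857 / (0.45·0.7857 + 0.65·0.2143) ≈ 0.7174
After 'positive': P(infected) = 0.55·0.7174 / (0.55·0.7174 + 0.35·0.2826) ≈ 0.7996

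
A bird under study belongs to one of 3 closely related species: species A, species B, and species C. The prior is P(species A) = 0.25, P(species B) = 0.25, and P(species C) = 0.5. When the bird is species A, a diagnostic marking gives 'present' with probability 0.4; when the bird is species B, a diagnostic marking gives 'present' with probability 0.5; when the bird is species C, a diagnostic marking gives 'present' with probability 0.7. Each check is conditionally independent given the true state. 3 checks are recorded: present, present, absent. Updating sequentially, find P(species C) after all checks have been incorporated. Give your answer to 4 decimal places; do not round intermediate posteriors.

0.5709

After 'present': normaliser = 0.4·0.2500 + 0.5·0.2500 + 0.7·0.5000; P(species A) ≈ 0.1739, P(species B) ≈ 0.2174, P(species C) ≈ 0.6087
After 'present': normaliser = 0.4·0.1739 + 0.5·0.2174 + 0.7·0.6087; P(species A) ≈ 0.1151, P(species B) ≈ 0.1799, P(species C) ≈ 0.7050
After 'absent': normaliser = 0.6·0.1151 + 0.5·0.1799 + 0.3·0.7050; P(species A) ≈ 0.1864, P(species B) ≈ 0.2427, P(species C) ≈ 0.5709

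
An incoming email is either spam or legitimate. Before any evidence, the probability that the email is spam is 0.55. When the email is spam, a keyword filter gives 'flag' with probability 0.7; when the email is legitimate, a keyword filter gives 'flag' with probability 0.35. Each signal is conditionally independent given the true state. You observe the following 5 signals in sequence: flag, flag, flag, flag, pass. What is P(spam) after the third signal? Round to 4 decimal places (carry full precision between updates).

Apply Bayes' rule sequentially, carrying P(spam) forward.
After 'flag': P(spam) = 0.7·0.5500 / (0.7·0.5500 + 0.35·0.4500) ≈ 0.7097
After 'flag': P(spam) = 0.7·0.7097 / (0.7·0.7097 + 0.35·0.2903) ≈ 0.8302
After 'flag': P(spam) = 0.7·0.8302 / (0.7·0.8302 + 0.35·0.1698) ≈ 0.9072

0.9072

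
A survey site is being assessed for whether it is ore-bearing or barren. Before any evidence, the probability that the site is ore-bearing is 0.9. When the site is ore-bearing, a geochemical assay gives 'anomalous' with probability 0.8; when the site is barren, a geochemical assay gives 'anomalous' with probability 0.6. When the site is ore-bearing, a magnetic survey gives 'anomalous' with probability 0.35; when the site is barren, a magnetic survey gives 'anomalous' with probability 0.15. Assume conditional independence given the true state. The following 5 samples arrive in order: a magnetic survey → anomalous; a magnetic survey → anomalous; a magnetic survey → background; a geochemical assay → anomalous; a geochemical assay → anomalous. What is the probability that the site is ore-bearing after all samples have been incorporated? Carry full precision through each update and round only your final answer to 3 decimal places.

0.985

After a magnetic survey='anomalous': P(ore) = 0.35·0.9000 / (0.35·0.9000 + 0.15·0.1000) ≈ 0.9545
After a magnetic survey='anomalous': P(ore) = 0.35·0.9545 / (0.35·0.9545 + 0.15·0.0455) ≈ 0.9800
After a magnetic survey='background': P(ore) = 0.65·0.9800 / (0.65·0.9800 + 0.85·0.0200) ≈ 0.9740
After a geochemical assay='anomalous': P(ore) = 0.8·0.9740 / (0.8·0.9740 + 0.6·0.0260) ≈ 0.9804
After a geochemical assay='anomalous': P(ore) = 0.8·0.9804 / (0.8·0.9804 + 0.6·0.0196) ≈ 0.9852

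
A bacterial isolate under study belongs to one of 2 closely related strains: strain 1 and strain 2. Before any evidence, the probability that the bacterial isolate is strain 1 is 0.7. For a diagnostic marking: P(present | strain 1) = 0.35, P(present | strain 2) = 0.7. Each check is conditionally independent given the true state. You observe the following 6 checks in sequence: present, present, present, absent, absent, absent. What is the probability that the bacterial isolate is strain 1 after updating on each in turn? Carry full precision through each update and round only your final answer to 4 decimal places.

0.7479

After 'present': P(strain 1) = 0.35·0.7000 / (0.35·0.7000 + 0.7·0.3000) ≈ 0.5385
After 'present': P(strain 1) = 0.35·0.5385 / (0.35·0.5385 + 0.7·0.4615) ≈ 0.3684
After 'present': P(strain 1) = 0.35·0.3684 / (0.35·0.3684 + 0.7·0.6316) ≈ 0.2258
After 'absent': P(strain 1) = 0.65·0.2258 / (0.65·0.2258 + 0.3·0.7742) ≈ 0.3872
After 'absent': P(strain 1) = 0.65·0.3872 / (0.65·0.3872 + 0.3·0.6128) ≈ 0.5779
After 'absent': P(strain 1) = 0.65·0.5779 / (0.65·0.5779 + 0.3·0.4221) ≈ 0.7479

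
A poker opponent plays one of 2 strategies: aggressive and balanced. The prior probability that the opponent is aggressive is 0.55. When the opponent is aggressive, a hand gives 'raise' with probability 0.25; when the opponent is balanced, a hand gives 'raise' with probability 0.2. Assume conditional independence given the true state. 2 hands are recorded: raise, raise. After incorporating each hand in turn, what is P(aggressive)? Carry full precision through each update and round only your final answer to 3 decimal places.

0.656

Apply Bayes' rule sequentially, carrying P(aggressive) forward.
After 'raise': P(aggressive) = 0.25·0.5500 / (0.25·0.5500 + 0.2·0.4500) ≈ 0.6044
After 'raise': P(aggressive) = 0.25·0.6044 / (0.25·0.6044 + 0.2·0.3956) ≈ 0.6563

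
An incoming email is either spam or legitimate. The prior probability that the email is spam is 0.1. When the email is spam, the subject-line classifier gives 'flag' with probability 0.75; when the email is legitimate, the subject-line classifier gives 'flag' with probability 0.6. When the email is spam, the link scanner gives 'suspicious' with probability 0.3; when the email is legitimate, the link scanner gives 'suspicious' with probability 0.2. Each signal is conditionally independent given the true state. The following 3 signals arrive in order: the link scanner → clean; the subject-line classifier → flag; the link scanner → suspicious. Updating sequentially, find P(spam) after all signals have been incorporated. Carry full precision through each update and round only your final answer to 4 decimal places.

0.1542

After the link scanner='clean': P(spam) = 0.7·0.1000 / (0.7·0.1000 + 0.8·0.9000) ≈ 0.0886
After the subject-line classifier='flag': P(spam) = 0.75·0.0886 / (0.75·0.0886 + 0.6·0.9114) ≈ 0.1084
After the link scanner='suspicious': P(spam) = 0.3·0.1084 / (0.3·0.1084 + 0.2·0.8916) ≈ 0.1542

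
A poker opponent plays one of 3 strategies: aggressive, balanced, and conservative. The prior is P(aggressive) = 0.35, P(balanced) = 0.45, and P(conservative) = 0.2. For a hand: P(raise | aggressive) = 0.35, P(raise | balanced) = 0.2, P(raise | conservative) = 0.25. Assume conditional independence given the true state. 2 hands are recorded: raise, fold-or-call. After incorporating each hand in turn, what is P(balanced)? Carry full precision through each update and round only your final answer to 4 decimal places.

0.3807

After 'raise': normaliser = 0.35·0.3500 + 0.2·0.4500 + 0.25·0.2000; P(aggressive) ≈ 0.4667, P(balanced) ≈ 0.3429, P(conservative) ≈ 0.1905
After 'fold-or-call': normaliser = 0.65·0.4667 + 0.8·0.3429 + 0.75·0.1905; P(aggressive) ≈ 0.4210, P(balanced) ≈ 0.3807, P(conservative) ≈ 0.1983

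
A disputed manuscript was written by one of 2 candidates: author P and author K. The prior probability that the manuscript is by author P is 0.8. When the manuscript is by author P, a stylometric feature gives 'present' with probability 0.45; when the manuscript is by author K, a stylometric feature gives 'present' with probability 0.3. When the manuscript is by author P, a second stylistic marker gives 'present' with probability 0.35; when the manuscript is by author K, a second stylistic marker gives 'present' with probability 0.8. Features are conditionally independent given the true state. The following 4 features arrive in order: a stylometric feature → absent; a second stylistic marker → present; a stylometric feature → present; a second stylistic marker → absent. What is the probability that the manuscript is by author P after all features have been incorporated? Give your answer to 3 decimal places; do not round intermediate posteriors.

0.870

After a stylometric feature='absent': P(author P) = 0.55·0.8000 / (0.55·0.8000 + 0.7·0.2000) ≈ 0.7586
After a second stylistic marker='present': P(author P) = 0.35·0.7586 / (0.35·0.7586 + 0.8·0.2414) ≈ 0.5789
After a stylometric feature='present': P(author P) = 0.45·0.5789 / (0.45·0.5789 + 0.3·0.4211) ≈ 0.6735
After a second stylistic marker='absent': P(author P) = 0.65·0.6735 / (0.65·0.6735 + 0.2·0.3265) ≈ 0.8702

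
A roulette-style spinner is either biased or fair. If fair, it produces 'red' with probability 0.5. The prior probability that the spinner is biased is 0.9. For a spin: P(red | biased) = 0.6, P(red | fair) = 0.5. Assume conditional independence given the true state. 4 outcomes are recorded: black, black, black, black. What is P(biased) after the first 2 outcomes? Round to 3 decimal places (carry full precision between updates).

0.852

Apply Bayes' rule sequentially, carrying P(biased) forward.
After 'black': P(biased) = 0.4·0.9000 / (0.4·0.9000 + 0.5·0.1000) ≈ 0.8780
After 'black': P(biased) = 0.4·0.8780 / (0.4·0.8780 + 0.5·0.1220) ≈ 0.8521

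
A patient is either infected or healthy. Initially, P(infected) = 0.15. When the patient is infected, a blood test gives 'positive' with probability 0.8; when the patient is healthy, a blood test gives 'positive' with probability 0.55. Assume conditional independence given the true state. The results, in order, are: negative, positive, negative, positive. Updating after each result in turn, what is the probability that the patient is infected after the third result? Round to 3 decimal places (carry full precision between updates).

0.048

After 'negative': P(infected) = 0.2·0.1500 / (0.2·0.1500 + 0.45·0.8500) ≈ 0.0727
After 'positive': P(infected) = 0.8·0.0727 / (0.8·0.0727 + 0.55·0.9273) ≈ 0.1024
After 'negative': P(infected) = 0.2·0.1024 / (0.2·0.1024 + 0.45·0.8976) ≈ 0.0483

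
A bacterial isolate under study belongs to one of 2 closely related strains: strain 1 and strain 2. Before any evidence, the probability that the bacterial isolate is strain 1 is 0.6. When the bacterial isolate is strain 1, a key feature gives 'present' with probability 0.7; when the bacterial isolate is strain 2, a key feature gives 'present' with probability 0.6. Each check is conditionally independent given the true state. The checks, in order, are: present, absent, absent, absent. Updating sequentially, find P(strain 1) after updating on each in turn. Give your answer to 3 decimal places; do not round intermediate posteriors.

0.425

After 'present': P(strain 1) = 0.7·0.6000 / (0.7·0.6000 + 0.6·0.4000) ≈ 0.6364
After 'absent': P(strain 1) = 0.3·0.6364 / (0.3·0.6364 + 0.4·0.3636) ≈ 0.5676
After 'absent': P(strain 1) = 0.3·0.5676 / (0.3·0.5676 + 0.4·0.4324) ≈ 0.4961
After 'absent': P(strain 1) = 0.3·0.4961 / (0.3·0.4961 + 0.4·0.5039) ≈ 0.4247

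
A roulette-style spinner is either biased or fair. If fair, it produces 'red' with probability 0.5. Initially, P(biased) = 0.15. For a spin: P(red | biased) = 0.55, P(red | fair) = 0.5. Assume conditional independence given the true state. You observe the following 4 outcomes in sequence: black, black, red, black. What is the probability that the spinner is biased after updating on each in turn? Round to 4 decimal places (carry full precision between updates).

After 'black': P(biased) = 0.45·0.1500 / (0.45·0.1500 + 0.5·0.8500) ≈ 0.1371
After 'black': P(biased) = 0.45·0.1371 / (0.45·0.1371 + 0.5·0.8629) ≈ 0.1251
After 'red': P(biased) = 0.55·0.1251 / (0.55·0.1251 + 0.5·0.8749) ≈ 0.1359
After 'black': P(biased) = 0.45·0.1359 / (0.45·0.1359 + 0.5·0.8641) ≈ 0.1240

0.1240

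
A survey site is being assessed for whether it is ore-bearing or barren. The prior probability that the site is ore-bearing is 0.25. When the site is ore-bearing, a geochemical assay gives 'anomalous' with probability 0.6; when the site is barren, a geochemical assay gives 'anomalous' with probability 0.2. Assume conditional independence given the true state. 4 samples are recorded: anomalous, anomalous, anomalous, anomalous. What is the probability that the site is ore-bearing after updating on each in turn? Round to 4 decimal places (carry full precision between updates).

Apply Bayes' rule sequentially, carrying P(ore) forward.
After 'anomalous': P(ore) = 0.6·0.2500 / (0.6·0.2500 + 0.2·0.7500) ≈ 0.5000
After 'anomalous': P(ore) = 0.6·0.5000 / (0.6·0.5000 + 0.2·0.5000) ≈ 0.7500
After 'anomalous': P(ore) = 0.6·0.7500 / (0.6·0.7500 + 0.2·0.2500) ≈ 0.9000
After 'anomalous': P(ore) = 0.6·0.9000 / (0.6·0.9000 + 0.2·0.1000) ≈ 0.9643

0.9643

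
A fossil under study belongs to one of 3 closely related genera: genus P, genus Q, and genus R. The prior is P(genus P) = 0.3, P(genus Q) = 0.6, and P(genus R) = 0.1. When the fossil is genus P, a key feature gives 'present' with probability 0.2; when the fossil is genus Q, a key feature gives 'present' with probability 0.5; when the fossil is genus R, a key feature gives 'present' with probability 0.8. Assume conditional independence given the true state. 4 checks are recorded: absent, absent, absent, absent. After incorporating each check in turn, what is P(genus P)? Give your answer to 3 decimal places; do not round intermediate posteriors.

0.765

Each posterior becomes the prior for the next update.
After 'absent': normaliser = 0.8·0.3000 + 0.5·0.6000 + 0.2·0.1000; P(genus P) ≈ 0.4286, P(genus Q) ≈ 0.5357, P(genus R) ≈ 0.0357
After 'absent': normaliser = 0.8·0.4286 + 0.5·0.5357 + 0.2·0.0357; P(genus P) ≈ 0.5549, P(genus Q) ≈ 0.4335, P(genus R) ≈ 0.0116
After 'absent': normaliser = 0.8·0.5549 + 0.5·0.4335 + 0.2·0.0116; P(genus P) ≈ 0.6696, P(genus Q) ≈ 0.3269, P(genus R) ≈ 0.0035
After 'absent': normaliser = 0.8·0.6696 + 0.5·0.3269 + 0.2·0.0035; P(genus P) ≈ 0.7654, P(genus Q) ≈ 0.2336, P(genus R) ≈ 0.0010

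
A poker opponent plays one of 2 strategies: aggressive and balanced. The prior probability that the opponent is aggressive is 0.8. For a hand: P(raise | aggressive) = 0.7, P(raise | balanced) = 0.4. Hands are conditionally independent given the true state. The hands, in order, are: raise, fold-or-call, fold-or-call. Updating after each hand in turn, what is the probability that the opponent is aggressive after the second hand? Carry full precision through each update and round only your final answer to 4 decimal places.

Apply Bayes' rule sequentially, carrying P(aggressive) forward.
After 'raise': P(aggressive) = 0.7·0.8000 / (0.7·0.8000 + 0.4·0.2000) ≈ 0.8750
After 'fold-or-call': P(aggressive) = 0.3·0.8750 / (0.3·0.8750 + 0.6·0.1250) ≈ 0.7778

0.7778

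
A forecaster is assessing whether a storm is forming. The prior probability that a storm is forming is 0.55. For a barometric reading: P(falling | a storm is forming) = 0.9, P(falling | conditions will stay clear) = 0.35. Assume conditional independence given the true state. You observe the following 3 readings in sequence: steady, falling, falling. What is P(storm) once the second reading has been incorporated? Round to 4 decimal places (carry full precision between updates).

0.3259

After 'steady': P(storm) = 0.1·0.5500 / (0.1·0.5500 + 0.65·0.4500) ≈ 0.1583
After 'falling': P(storm) = 0.9·0.1583 / (0.9·0.1583 + 0.35·0.8417) ≈ 0.3259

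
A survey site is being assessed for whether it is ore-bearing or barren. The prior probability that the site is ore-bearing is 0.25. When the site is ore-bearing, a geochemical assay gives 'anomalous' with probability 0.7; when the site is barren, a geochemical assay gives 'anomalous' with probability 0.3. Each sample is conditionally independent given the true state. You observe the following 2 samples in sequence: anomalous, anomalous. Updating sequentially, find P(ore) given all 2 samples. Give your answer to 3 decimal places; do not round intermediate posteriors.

After 'anomalous': P(ore) = 0.7·0.2500 / (0.7·0.2500 + 0.3·0.7500) ≈ 0.4375
After 'anomalous': P(ore) = 0.7·0.4375 / (0.7·0.4375 + 0.3·0.5625) ≈ 0.6447

0.645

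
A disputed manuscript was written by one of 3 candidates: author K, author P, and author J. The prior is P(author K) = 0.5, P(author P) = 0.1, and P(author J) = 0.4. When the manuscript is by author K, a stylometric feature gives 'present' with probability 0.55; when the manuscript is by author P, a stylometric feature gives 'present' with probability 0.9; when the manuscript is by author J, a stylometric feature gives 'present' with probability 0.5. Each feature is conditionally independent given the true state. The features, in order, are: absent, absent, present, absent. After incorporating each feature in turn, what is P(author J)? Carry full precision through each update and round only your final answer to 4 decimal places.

After 'absent': normaliser = 0.45·0.5000 + 0.1·0.1000 + 0.5·0.4000; P(author K) ≈ 0.5172, P(author P) ≈ 0.0230, P(author J) ≈ 0.4598
After 'absent': normaliser = 0.45·0.5172 + 0.1·0.0230 + 0.5·0.4598; P(author K) ≈ 0.5006, P(author P) ≈ 0.0049, P(author J) ≈ 0.4944
After 'present': normaliser = 0.55·0.5006 + 0.9·0.0049 + 0.5·0.4944; P(author K) ≈ 0.5225, P(author P) ≈ 0.0084, P(author J) ≈ 0.4691
After 'absent': normaliser = 0.45·0.5225 + 0.1·0.0084 + 0.5·0.4691; P(author K) ≈ 0.4997, P(author P) ≈ 0.0018, P(author J) ≈ 0.4985

0.4985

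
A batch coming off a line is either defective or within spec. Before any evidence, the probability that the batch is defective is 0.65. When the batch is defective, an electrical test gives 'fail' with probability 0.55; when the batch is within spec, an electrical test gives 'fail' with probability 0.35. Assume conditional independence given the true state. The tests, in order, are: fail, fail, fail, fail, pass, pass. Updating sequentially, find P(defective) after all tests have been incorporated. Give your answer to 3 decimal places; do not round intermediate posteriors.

0.844

After 'fail': P(defective) = 0.55·0.6500 / (0.55·0.6500 + 0.35·0.3500) ≈ 0.7448
After 'fail': P(defective) = 0.55·0.7448 / (0.55·0.7448 + 0.35·0.2552) ≈ 0.8210
After 'fail': P(defective) = 0.55·0.8210 / (0.55·0.8210 + 0.35·0.1790) ≈ 0.8781
After 'fail': P(defective) = 0.55·0.8781 / (0.55·0.8781 + 0.35·0.1219) ≈ 0.9189
After 'pass': P(defective) = 0.45·0.9189 / (0.45·0.9189 + 0.65·0.0811) ≈ 0.8869
After 'pass': P(defective) = 0.45·0.8869 / (0.45·0.8869 + 0.65·0.1131) ≈ 0.8444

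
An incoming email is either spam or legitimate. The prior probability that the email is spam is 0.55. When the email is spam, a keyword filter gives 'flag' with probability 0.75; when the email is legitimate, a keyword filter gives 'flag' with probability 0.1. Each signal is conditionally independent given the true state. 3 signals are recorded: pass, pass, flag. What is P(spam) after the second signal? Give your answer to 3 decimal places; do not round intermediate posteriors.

0.086

After 'pass': P(spam) = 0.25·0.5500 / (0.25·0.5500 + 0.9·0.4500) ≈ 0.2535
After 'pass': P(spam) = 0.25·0.2535 / (0.25·0.2535 + 0.9·0.7465) ≈ 0.0862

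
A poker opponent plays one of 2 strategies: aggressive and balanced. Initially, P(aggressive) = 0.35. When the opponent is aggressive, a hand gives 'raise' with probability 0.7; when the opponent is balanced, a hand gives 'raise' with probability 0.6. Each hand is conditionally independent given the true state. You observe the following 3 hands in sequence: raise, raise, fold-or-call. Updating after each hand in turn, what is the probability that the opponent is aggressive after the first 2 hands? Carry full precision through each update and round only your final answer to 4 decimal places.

0.4229

Apply Bayes' rule sequentially, carrying P(aggressive) forward.
After 'raise': P(aggressive) = 0.7·0.3500 / (0.7·0.3500 + 0.6·0.6500) ≈ 0.3858
After 'raise': P(aggressive) = 0.7·0.3858 / (0.7·0.3858 + 0.6·0.6142) ≈ 0.4229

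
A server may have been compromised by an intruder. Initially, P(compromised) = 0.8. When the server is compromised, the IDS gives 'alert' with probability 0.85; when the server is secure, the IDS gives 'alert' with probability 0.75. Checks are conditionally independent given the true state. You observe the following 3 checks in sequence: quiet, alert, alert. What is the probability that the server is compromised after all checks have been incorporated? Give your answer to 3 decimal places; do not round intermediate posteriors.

0.755

After 'quiet': P(compromised) = 0.15·0.8000 / (0.15·0.8000 + 0.25·0.2000) ≈ 0.7059
After 'alert': P(compromised) = 0.85·0.7059 / (0.85·0.7059 + 0.75·0.2941) ≈ 0.7312
After 'alert': P(compromised) = 0.85·0.7312 / (0.85·0.7312 + 0.75·0.2688) ≈ 0.7551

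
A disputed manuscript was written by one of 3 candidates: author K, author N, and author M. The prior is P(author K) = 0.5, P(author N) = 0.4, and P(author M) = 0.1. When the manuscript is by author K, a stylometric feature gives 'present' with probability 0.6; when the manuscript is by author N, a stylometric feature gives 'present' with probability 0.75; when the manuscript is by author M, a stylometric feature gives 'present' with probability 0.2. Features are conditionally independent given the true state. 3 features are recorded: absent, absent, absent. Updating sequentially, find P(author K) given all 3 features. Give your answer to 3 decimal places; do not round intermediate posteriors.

Each posterior becomes the prior for the next update.
After 'absent': normaliser = 0.4·0.5000 + 0.25·0.4000 + 0.8·0.1000; P(author K) ≈ 0.5263, P(author N) ≈ 0.2632, P(author M) ≈ 0.2105
After 'absent': normaliser = 0.4·0.5263 + 0.25·0.2632 + 0.8·0.2105; P(author K) ≈ 0.4734, P(author N) ≈ 0.1479, P(author M) ≈ 0.3787
After 'absent': normaliser = 0.4·0.4734 + 0.25·0.1479 + 0.8·0.3787; P(author K) ≈ 0.3577, P(author N) ≈ 0.0699, P(author M) ≈ 0.5724

0.358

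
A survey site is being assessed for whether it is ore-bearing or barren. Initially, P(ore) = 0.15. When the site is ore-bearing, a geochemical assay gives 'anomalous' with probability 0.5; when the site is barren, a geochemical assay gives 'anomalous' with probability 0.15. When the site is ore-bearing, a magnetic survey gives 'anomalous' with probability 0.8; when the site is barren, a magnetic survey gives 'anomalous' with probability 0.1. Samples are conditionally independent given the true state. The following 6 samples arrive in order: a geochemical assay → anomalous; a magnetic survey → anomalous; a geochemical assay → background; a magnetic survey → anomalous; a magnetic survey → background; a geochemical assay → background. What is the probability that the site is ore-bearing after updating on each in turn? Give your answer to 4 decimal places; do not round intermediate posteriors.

After a geochemical assay='anomalous': P(ore) = 0.5·0.1500 / (0.5·0.1500 + 0.15·0.8500) ≈ 0.3704
After a magnetic survey='anomalous': P(ore) = 0.8·0.3704 / (0.8·0.3704 + 0.1·0.6296) ≈ 0.8247
After a geochemical assay='background': P(ore) = 0.5·0.8247 / (0.5·0.8247 + 0.85·0.1753) ≈ 0.7346
After a magnetic survey='anomalous': P(ore) = 0.8·0.7346 / (0.8·0.7346 + 0.1·0.2654) ≈ 0.9568
After a magnetic survey='background': P(ore) = 0.2·0.9568 / (0.2·0.9568 + 0.9·0.0432) ≈ 0.8311
After a geochemical assay='background': P(ore) = 0.5·0.8311 / (0.5·0.8311 + 0.85·0.1689) ≈ 0.7432

0.7432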